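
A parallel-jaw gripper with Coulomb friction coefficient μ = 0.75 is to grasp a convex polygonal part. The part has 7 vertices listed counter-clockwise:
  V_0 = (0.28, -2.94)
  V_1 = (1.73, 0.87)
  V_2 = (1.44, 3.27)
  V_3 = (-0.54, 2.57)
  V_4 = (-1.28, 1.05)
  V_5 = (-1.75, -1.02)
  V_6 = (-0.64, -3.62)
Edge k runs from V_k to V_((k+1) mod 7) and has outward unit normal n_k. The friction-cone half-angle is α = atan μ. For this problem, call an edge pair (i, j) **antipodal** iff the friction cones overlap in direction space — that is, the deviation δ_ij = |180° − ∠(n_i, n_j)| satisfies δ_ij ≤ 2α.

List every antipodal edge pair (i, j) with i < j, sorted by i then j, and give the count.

α = atan 0.75 = 36.87°;  2α = 73.74°
n_0 = (+0.9346, -0.3557)
n_1 = (+0.9928, +0.1200)
n_2 = (-0.3333, +0.9428)
n_3 = (-0.8991, +0.4377)
n_4 = (-0.9752, +0.2214)
n_5 = (-0.9197, -0.3926)
n_6 = (+0.5944, -0.8042)
  (0,1): δ = 152.27°  ·
  (0,2): δ = 49.69°  ✓
  (0,3): δ = 5.12°  ✓
  (0,4): δ = 8.04°  ✓
  (0,5): δ = 43.95°  ✓
  (0,6): δ = 147.30°  ·
  (1,2): δ = 77.42°  ·
  (1,3): δ = 32.85°  ✓
  (1,4): δ = 19.68°  ✓
  (1,5): δ = 16.23°  ✓
  (1,6): δ = 119.58°  ·
  (2,3): δ = 135.43°  ·
  (2,4): δ = 122.26°  ·
  (2,5): δ = 86.35°  ·
  (2,6): δ = 17.00°  ✓
  (3,4): δ = 166.83°  ·
  (3,5): δ = 130.92°  ·
  (3,6): δ = 27.57°  ✓
  (4,5): δ = 144.09°  ·
  (4,6): δ = 40.74°  ✓
  (5,6): δ = 76.65°  ·
antipodal pairs: 10

count = 10; pairs: (0,2), (0,3), (0,4), (0,5), (1,3), (1,4), (1,5), (2,6), (3,6), (4,6)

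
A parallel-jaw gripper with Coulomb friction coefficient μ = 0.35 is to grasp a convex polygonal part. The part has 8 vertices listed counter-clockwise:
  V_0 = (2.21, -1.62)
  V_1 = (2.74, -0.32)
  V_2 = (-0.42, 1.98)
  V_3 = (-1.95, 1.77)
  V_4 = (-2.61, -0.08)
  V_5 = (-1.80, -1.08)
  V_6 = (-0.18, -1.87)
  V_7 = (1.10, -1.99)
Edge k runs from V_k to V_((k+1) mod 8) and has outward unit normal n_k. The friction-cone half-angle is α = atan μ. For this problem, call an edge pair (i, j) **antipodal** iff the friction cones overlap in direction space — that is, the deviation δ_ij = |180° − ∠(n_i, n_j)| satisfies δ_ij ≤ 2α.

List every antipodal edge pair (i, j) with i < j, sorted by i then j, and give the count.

α = atan 0.35 = 19.29°;  2α = 38.58°
n_0 = (+0.9260, -0.3775)
n_1 = (+0.5885, +0.8085)
n_2 = (-0.1360, +0.9907)
n_3 = (-0.9419, +0.3360)
n_4 = (-0.7771, -0.6294)
n_5 = (-0.4383, -0.8988)
n_6 = (-0.0933, -0.9956)
n_7 = (+0.3162, -0.9487)
  (0,1): δ = 103.87°  ·
  (0,2): δ = 60.00°  ·
  (0,3): δ = 2.55°  ✓
  (0,4): δ = 61.19°  ·
  (0,5): δ = 86.18°  ·
  (0,6): δ = 106.82°  ·
  (0,7): δ = 130.62°  ·
  (1,2): δ = 136.14°  ·
  (1,3): δ = 73.59°  ·
  (1,4): δ = 14.94°  ✓
  (1,5): δ = 10.05°  ✓
  (1,6): δ = 30.69°  ✓
  (1,7): δ = 54.48°  ·
  (2,3): δ = 117.45°  ·
  (2,4): δ = 58.81°  ·
  (2,5): δ = 33.81°  ✓
  (2,6): δ = 13.17°  ✓
  (2,7): δ = 10.62°  ✓
  (3,4): δ = 121.36°  ·
  (3,5): δ = 96.36°  ·
  (3,6): δ = 75.72°  ·
  (3,7): δ = 51.93°  ·
  (4,5): δ = 155.00°  ·
  (4,6): δ = 134.36°  ·
  (4,7): δ = 110.57°  ·
  (5,6): δ = 159.36°  ·
  (5,7): δ = 135.57°  ·
  (6,7): δ = 156.21°  ·
antipodal pairs: 7

count = 7; pairs: (0,3), (1,4), (1,5), (1,6), (2,5), (2,6), (2,7)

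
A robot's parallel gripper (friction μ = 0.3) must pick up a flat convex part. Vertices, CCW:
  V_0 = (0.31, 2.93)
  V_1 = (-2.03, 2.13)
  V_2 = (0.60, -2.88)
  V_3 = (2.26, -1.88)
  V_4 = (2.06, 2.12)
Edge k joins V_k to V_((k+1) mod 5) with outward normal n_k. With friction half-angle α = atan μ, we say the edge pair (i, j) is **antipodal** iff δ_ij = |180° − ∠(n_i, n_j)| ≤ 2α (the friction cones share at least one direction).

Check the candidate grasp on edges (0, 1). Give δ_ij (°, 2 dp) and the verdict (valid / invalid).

α = atan 0.3 = 16.70°;  2α = 33.40°
edge 0: e_0 = (-2.34, -0.80);  n_0 = (-0.3235, +0.9462)
edge 1: e_1 = (+2.63, -5.01);  n_1 = (-0.8854, -0.4648)
∠(n_0, n_1) = 98.82°
δ = |180° − 98.82°| = 81.18°
81.18° > 2α = 33.40°  →  invalid

δ = 81.18°, invalid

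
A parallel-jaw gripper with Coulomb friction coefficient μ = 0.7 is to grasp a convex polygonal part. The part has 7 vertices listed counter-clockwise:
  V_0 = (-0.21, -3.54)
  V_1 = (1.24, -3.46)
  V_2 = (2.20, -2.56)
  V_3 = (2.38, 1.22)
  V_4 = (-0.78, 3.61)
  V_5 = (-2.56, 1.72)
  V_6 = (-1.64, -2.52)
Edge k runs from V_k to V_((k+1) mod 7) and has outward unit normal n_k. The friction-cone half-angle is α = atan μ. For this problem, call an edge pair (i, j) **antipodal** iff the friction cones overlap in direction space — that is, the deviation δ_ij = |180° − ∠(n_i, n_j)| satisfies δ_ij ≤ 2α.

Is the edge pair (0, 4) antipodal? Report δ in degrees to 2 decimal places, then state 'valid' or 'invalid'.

α = atan 0.7 = 34.99°;  2α = 69.98°
edge 0: e_0 = (+1.45, +0.08);  n_0 = (+0.0551, -0.9985)
edge 4: e_4 = (-1.78, -1.89);  n_4 = (-0.7280, +0.6856)
∠(n_0, n_4) = 136.44°
δ = |180° − 136.44°| = 43.56°
43.56° ≤ 2α = 69.98°  →  valid

δ = 43.56°, valid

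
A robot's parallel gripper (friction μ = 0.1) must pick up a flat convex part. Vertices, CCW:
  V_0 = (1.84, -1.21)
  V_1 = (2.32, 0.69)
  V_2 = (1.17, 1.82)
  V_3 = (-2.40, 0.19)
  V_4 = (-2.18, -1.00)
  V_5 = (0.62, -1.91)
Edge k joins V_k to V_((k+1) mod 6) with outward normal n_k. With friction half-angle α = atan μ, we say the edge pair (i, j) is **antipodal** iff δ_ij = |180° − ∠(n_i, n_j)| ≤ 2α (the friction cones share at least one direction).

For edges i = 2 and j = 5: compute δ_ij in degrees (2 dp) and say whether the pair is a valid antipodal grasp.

δ = 5.31°, valid

α = atan 0.1 = 5.71°;  2α = 11.42°
edge 2: e_2 = (-3.57, -1.63);  n_2 = (-0.4153, +0.9097)
edge 5: e_5 = (+1.22, +0.70);  n_5 = (+0.4977, -0.8674)
∠(n_2, n_5) = 174.69°
δ = |180° − 174.69°| = 5.31°
5.31° ≤ 2α = 11.42°  →  valid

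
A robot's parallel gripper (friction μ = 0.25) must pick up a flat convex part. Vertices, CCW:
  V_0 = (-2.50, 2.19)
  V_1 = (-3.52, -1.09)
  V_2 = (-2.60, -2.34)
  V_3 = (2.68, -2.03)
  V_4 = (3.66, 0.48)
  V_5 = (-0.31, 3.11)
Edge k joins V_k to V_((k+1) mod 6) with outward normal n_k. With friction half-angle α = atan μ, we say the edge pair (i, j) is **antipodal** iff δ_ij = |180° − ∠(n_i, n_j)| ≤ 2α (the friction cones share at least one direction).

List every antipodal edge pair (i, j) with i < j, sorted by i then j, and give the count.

α = atan 0.25 = 14.04°;  2α = 28.07°
n_0 = (-0.9549, +0.2969)
n_1 = (-0.8054, -0.5928)
n_2 = (+0.0586, -0.9983)
n_3 = (+0.9315, -0.3637)
n_4 = (+0.5523, +0.8337)
n_5 = (-0.3873, +0.9220)
  (0,1): δ = 126.37°  ·
  (0,2): δ = 69.37°  ·
  (0,3): δ = 4.05°  ✓
  (0,4): δ = 73.75°  ·
  (0,5): δ = 130.06°  ·
  (1,2): δ = 122.99°  ·
  (1,3): δ = 57.68°  ·
  (1,4): δ = 20.12°  ✓
  (1,5): δ = 76.43°  ·
  (2,3): δ = 114.69°  ·
  (2,4): δ = 36.88°  ·
  (2,5): δ = 19.43°  ✓
  (3,4): δ = 102.20°  ·
  (3,5): δ = 45.89°  ·
  (4,5): δ = 123.69°  ·
antipodal pairs: 3

count = 3; pairs: (0,3), (1,4), (2,5)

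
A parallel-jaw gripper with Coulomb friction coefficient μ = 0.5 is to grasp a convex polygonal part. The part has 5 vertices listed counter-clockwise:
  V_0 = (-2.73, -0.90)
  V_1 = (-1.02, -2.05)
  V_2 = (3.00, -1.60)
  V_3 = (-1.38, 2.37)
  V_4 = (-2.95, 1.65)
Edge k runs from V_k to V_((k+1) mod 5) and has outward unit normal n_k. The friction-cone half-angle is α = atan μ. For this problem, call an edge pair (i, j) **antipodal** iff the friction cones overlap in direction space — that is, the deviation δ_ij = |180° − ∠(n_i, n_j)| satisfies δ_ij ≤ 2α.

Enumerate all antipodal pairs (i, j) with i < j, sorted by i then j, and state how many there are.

count = 4; pairs: (0,2), (1,2), (1,3), (2,4)

α = atan 0.5 = 26.57°;  2α = 53.13°
n_0 = (-0.5581, -0.8298)
n_1 = (+0.1112, -0.9938)
n_2 = (+0.6716, +0.7409)
n_3 = (-0.4169, +0.9090)
n_4 = (-0.9963, -0.0860)
  (0,1): δ = 139.69°  ·
  (0,2): δ = 8.27°  ✓
  (0,3): δ = 58.56°  ·
  (0,4): δ = 128.85°  ·
  (1,2): δ = 48.58°  ✓
  (1,3): δ = 18.25°  ✓
  (1,4): δ = 88.54°  ·
  (2,3): δ = 113.17°  ·
  (2,4): δ = 42.88°  ✓
  (3,4): δ = 109.71°  ·
antipodal pairs: 4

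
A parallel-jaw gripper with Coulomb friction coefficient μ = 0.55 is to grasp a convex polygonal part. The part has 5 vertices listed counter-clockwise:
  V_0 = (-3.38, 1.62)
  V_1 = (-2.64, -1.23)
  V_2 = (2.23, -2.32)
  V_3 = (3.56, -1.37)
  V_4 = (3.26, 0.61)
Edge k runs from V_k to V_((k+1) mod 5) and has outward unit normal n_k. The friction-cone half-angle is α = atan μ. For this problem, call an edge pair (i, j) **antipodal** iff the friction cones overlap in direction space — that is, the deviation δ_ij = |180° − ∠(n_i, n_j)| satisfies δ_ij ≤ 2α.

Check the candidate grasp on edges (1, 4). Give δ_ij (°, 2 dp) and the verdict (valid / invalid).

α = atan 0.55 = 28.81°;  2α = 57.62°
edge 1: e_1 = (+4.87, -1.09);  n_1 = (-0.2184, -0.9759)
edge 4: e_4 = (-6.64, +1.01);  n_4 = (+0.1504, +0.9886)
∠(n_1, n_4) = 176.03°
δ = |180° − 176.03°| = 3.97°
3.97° ≤ 2α = 57.62°  →  valid

δ = 3.97°, valid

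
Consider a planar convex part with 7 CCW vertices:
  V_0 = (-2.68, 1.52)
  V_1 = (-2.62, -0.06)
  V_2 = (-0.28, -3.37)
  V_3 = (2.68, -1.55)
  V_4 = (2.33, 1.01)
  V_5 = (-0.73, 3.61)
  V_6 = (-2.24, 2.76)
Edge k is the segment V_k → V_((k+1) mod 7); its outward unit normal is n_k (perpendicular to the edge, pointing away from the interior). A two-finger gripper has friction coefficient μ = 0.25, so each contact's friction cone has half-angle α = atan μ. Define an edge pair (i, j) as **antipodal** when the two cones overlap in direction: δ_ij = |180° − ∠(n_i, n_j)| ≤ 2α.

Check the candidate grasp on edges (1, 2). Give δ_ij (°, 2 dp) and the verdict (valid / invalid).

δ = 93.67°, invalid

α = atan 0.25 = 14.04°;  2α = 28.07°
edge 1: e_1 = (+2.34, -3.31);  n_1 = (-0.8166, -0.5773)
edge 2: e_2 = (+2.96, +1.82);  n_2 = (+0.5238, -0.8519)
∠(n_1, n_2) = 86.33°
δ = |180° − 86.33°| = 93.67°
93.67° > 2α = 28.07°  →  invalid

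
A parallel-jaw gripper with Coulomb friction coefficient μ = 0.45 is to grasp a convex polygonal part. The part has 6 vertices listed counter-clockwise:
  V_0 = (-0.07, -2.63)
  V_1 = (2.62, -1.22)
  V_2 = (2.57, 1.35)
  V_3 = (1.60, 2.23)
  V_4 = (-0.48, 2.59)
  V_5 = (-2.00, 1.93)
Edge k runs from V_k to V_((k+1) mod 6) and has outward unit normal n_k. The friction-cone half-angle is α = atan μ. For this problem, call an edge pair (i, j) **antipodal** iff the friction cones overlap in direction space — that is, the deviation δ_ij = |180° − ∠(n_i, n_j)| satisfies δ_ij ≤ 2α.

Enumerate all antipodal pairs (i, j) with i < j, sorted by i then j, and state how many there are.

α = atan 0.45 = 24.23°;  2α = 48.46°
n_0 = (+0.4643, -0.8857)
n_1 = (+0.9998, +0.0195)
n_2 = (+0.6719, +0.7406)
n_3 = (+0.1705, +0.9854)
n_4 = (-0.3983, +0.9173)
n_5 = (-0.9209, -0.3898)
  (0,1): δ = 116.55°  ·
  (0,2): δ = 69.88°  ·
  (0,3): δ = 37.48°  ✓
  (0,4): δ = 4.19°  ✓
  (0,5): δ = 85.28°  ·
  (1,2): δ = 133.33°  ·
  (1,3): δ = 100.93°  ·
  (1,4): δ = 67.64°  ·
  (1,5): δ = 21.83°  ✓
  (2,3): δ = 147.60°  ·
  (2,4): δ = 114.31°  ·
  (2,5): δ = 24.84°  ✓
  (3,4): δ = 146.71°  ·
  (3,5): δ = 57.24°  ·
  (4,5): δ = 90.53°  ·
antipodal pairs: 4

count = 4; pairs: (0,3), (0,4), (1,5), (2,5)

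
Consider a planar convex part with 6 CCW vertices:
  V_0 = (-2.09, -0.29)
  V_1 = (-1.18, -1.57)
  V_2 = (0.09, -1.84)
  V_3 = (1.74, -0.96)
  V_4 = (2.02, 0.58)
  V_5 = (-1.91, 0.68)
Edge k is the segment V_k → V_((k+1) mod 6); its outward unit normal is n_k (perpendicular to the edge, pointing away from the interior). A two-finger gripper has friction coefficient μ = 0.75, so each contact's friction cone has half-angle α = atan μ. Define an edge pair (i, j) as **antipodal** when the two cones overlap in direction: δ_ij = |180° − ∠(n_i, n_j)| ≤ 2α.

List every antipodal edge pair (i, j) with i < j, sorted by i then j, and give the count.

count = 6; pairs: (0,3), (0,4), (1,4), (2,4), (2,5), (3,5)

α = atan 0.75 = 36.87°;  2α = 73.74°
n_0 = (-0.8150, -0.5794)
n_1 = (-0.2080, -0.9781)
n_2 = (+0.4706, -0.8824)
n_3 = (+0.9839, -0.1789)
n_4 = (+0.0254, +0.9997)
n_5 = (-0.9832, +0.1825)
  (0,1): δ = 137.41°  ·
  (0,2): δ = 97.34°  ·
  (0,3): δ = 45.72°  ✓
  (0,4): δ = 53.13°  ✓
  (0,5): δ = 134.08°  ·
  (1,2): δ = 139.93°  ·
  (1,3): δ = 88.30°  ·
  (1,4): δ = 10.54°  ✓
  (1,5): δ = 91.49°  ·
  (2,3): δ = 128.38°  ·
  (2,4): δ = 29.53°  ✓
  (2,5): δ = 51.41°  ✓
  (3,4): δ = 81.15°  ·
  (3,5): δ = 0.21°  ✓
  (4,5): δ = 99.06°  ·
antipodal pairs: 6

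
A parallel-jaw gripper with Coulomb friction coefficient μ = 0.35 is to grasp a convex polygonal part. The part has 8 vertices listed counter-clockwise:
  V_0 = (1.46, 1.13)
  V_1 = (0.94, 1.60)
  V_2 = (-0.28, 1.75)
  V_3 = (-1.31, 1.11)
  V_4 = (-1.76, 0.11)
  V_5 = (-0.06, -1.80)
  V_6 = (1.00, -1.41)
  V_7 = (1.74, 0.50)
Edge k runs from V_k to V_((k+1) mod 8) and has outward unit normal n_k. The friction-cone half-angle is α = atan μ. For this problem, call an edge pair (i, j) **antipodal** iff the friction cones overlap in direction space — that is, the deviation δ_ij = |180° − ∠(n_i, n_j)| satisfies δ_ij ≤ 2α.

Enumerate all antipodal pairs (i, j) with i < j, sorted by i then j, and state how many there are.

α = atan 0.35 = 19.29°;  2α = 38.58°
n_0 = (+0.6705, +0.7419)
n_1 = (+0.1220, +0.9925)
n_2 = (-0.5278, +0.8494)
n_3 = (-0.9119, +0.4104)
n_4 = (-0.7470, -0.6648)
n_5 = (+0.3453, -0.9385)
n_6 = (+0.9325, -0.3613)
n_7 = (+0.9138, +0.4061)
  (0,1): δ = 144.90°  ·
  (0,2): δ = 106.04°  ·
  (0,3): δ = 72.12°  ·
  (0,4): δ = 6.22°  ✓
  (0,5): δ = 62.31°  ·
  (0,6): δ = 110.93°  ·
  (0,7): δ = 156.07°  ·
  (1,2): δ = 141.14°  ·
  (1,3): δ = 107.22°  ·
  (1,4): δ = 41.32°  ·
  (1,5): δ = 27.21°  ✓
  (1,6): δ = 75.83°  ·
  (1,7): δ = 120.97°  ·
  (2,3): δ = 146.08°  ·
  (2,4): δ = 80.18°  ·
  (2,5): δ = 11.66°  ✓
  (2,6): δ = 36.97°  ✓
  (2,7): δ = 82.11°  ·
  (3,4): δ = 114.10°  ·
  (3,5): δ = 45.57°  ·
  (3,6): δ = 3.05°  ✓
  (3,7): δ = 48.19°  ·
  (4,5): δ = 111.47°  ·
  (4,6): δ = 62.85°  ·
  (4,7): δ = 17.71°  ✓
  (5,6): δ = 131.38°  ·
  (5,7): δ = 86.24°  ·
  (6,7): δ = 134.86°  ·
antipodal pairs: 6

count = 6; pairs: (0,4), (1,5), (2,5), (2,6), (3,6), (4,7)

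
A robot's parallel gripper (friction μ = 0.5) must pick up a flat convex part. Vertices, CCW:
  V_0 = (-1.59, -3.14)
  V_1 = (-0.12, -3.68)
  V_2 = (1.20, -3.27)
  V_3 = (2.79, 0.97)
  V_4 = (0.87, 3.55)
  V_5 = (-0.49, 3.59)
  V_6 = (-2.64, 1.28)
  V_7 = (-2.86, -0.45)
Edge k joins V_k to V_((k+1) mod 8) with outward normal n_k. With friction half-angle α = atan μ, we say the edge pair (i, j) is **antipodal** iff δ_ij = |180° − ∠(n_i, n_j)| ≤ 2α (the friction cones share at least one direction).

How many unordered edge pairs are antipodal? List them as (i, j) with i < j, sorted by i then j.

count = 9; pairs: (0,3), (0,4), (1,4), (1,5), (2,5), (2,6), (2,7), (3,6), (3,7)

α = atan 0.5 = 26.57°;  2α = 53.13°
n_0 = (-0.3448, -0.9387)
n_1 = (+0.2966, -0.9550)
n_2 = (+0.9363, -0.3511)
n_3 = (+0.8022, +0.5970)
n_4 = (+0.0294, +0.9996)
n_5 = (-0.7320, +0.6813)
n_6 = (-0.9920, +0.1262)
n_7 = (-0.9043, -0.4269)
  (0,1): δ = 142.57°  ·
  (0,2): δ = 90.39°  ·
  (0,3): δ = 33.17°  ✓
  (0,4): δ = 18.49°  ✓
  (0,5): δ = 67.23°  ·
  (0,6): δ = 102.92°  ·
  (0,7): δ = 135.44°  ·
  (1,2): δ = 127.81°  ·
  (1,3): δ = 70.60°  ·
  (1,4): δ = 18.94°  ✓
  (1,5): δ = 29.80°  ✓
  (1,6): δ = 65.50°  ·
  (1,7): δ = 98.02°  ·
  (2,3): δ = 122.79°  ·
  (2,4): δ = 71.13°  ·
  (2,5): δ = 22.39°  ✓
  (2,6): δ = 13.31°  ✓
  (2,7): δ = 45.83°  ✓
  (3,4): δ = 128.34°  ·
  (3,5): δ = 79.60°  ·
  (3,6): δ = 43.90°  ✓
  (3,7): δ = 11.38°  ✓
  (4,5): δ = 131.26°  ·
  (4,6): δ = 95.56°  ·
  (4,7): δ = 63.04°  ·
  (5,6): δ = 144.30°  ·
  (5,7): δ = 111.78°  ·
  (6,7): δ = 147.48°  ·
antipodal pairs: 9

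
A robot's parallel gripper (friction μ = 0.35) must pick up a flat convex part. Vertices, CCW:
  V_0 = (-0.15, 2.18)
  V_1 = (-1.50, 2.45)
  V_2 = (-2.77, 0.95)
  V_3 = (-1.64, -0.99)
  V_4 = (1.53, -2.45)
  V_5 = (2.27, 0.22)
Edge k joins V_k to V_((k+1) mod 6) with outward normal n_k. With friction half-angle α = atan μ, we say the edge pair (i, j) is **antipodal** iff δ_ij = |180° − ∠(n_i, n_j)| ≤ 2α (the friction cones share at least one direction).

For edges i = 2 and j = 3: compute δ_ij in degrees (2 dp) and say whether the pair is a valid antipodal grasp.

α = atan 0.35 = 19.29°;  2α = 38.58°
edge 2: e_2 = (+1.13, -1.94);  n_2 = (-0.8641, -0.5033)
edge 3: e_3 = (+3.17, -1.46);  n_3 = (-0.4183, -0.9083)
∠(n_2, n_3) = 35.05°
δ = |180° − 35.05°| = 144.95°
144.95° > 2α = 38.58°  →  invalid

δ = 144.95°, invalid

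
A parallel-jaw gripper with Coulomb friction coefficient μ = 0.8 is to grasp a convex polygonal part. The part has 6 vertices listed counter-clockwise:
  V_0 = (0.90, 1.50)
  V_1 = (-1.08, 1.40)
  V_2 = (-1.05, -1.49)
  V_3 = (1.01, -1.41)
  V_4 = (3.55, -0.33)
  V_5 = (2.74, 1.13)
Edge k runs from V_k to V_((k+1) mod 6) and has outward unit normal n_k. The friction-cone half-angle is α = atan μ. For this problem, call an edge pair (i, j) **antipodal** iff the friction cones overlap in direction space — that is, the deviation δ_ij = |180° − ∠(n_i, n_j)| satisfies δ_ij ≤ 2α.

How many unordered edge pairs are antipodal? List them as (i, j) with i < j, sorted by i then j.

count = 7; pairs: (0,2), (0,3), (1,3), (1,4), (2,4), (2,5), (3,5)

α = atan 0.8 = 38.66°;  2α = 77.32°
n_0 = (-0.0504, +0.9987)
n_1 = (-0.9999, -0.0104)
n_2 = (+0.0388, -0.9992)
n_3 = (+0.3913, -0.9203)
n_4 = (+0.8744, +0.4851)
n_5 = (+0.1971, +0.9804)
  (0,1): δ = 92.30°  ·
  (0,2): δ = 0.67°  ✓
  (0,3): δ = 20.14°  ✓
  (0,4): δ = 116.13°  ·
  (0,5): δ = 165.74°  ·
  (1,2): δ = 88.37°  ·
  (1,3): δ = 67.56°  ✓
  (1,4): δ = 28.43°  ✓
  (1,5): δ = 78.04°  ·
  (2,3): δ = 159.19°  ·
  (2,4): δ = 63.20°  ✓
  (2,5): δ = 13.59°  ✓
  (3,4): δ = 84.01°  ·
  (3,5): δ = 34.40°  ✓
  (4,5): δ = 130.39°  ·
antipodal pairs: 7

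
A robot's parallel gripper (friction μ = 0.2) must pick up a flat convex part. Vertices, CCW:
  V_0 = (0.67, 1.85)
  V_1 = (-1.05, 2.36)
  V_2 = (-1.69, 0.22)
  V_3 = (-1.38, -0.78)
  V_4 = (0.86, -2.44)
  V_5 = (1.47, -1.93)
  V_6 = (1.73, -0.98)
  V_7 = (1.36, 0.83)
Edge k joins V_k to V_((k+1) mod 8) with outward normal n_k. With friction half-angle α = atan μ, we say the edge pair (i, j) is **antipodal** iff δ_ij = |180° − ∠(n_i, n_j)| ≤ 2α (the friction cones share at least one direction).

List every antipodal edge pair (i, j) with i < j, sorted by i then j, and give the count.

α = atan 0.2 = 11.31°;  2α = 22.62°
n_0 = (+0.2843, +0.9587)
n_1 = (-0.9581, +0.2865)
n_2 = (-0.9552, -0.2961)
n_3 = (-0.5954, -0.8034)
n_4 = (+0.6414, -0.7672)
n_5 = (+0.9645, -0.2640)
n_6 = (+0.9797, +0.2003)
n_7 = (+0.8283, +0.5603)
  (0,1): δ = 90.13°  ·
  (0,2): δ = 56.26°  ·
  (0,3): δ = 20.03°  ✓
  (0,4): δ = 56.41°  ·
  (0,5): δ = 91.21°  ·
  (0,6): δ = 118.07°  ·
  (0,7): δ = 140.59°  ·
  (1,2): δ = 146.13°  ·
  (1,3): δ = 109.89°  ·
  (1,4): δ = 33.45°  ·
  (1,5): δ = 1.34°  ✓
  (1,6): δ = 28.20°  ·
  (1,7): δ = 50.73°  ·
  (2,3): δ = 143.76°  ·
  (2,4): δ = 67.33°  ·
  (2,5): δ = 32.53°  ·
  (2,6): δ = 5.67°  ✓
  (2,7): δ = 16.85°  ✓
  (3,4): δ = 103.56°  ·
  (3,5): δ = 68.77°  ·
  (3,6): δ = 41.91°  ·
  (3,7): δ = 19.38°  ✓
  (4,5): δ = 145.20°  ·
  (4,6): δ = 118.34°  ·
  (4,7): δ = 95.82°  ·
  (5,6): δ = 153.14°  ·
  (5,7): δ = 130.62°  ·
  (6,7): δ = 157.48°  ·
antipodal pairs: 5

count = 5; pairs: (0,3), (1,5), (2,6), (2,7), (3,7)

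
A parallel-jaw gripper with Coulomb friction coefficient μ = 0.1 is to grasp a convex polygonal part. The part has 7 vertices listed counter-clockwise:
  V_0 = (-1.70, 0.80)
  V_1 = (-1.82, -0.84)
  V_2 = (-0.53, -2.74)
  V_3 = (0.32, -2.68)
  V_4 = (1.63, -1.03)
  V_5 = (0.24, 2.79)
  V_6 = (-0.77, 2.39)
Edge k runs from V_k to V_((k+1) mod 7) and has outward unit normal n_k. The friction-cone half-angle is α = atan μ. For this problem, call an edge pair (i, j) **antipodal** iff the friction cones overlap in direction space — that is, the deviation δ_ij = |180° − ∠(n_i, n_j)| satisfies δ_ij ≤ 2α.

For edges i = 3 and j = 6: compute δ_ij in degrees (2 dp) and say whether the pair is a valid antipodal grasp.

α = atan 0.1 = 5.71°;  2α = 11.42°
edge 3: e_3 = (+1.31, +1.65);  n_3 = (+0.7832, -0.6218)
edge 6: e_6 = (-0.93, -1.59);  n_6 = (-0.8632, +0.5049)
∠(n_3, n_6) = 171.88°
δ = |180° − 171.88°| = 8.12°
8.12° ≤ 2α = 11.42°  →  valid

δ = 8.12°, valid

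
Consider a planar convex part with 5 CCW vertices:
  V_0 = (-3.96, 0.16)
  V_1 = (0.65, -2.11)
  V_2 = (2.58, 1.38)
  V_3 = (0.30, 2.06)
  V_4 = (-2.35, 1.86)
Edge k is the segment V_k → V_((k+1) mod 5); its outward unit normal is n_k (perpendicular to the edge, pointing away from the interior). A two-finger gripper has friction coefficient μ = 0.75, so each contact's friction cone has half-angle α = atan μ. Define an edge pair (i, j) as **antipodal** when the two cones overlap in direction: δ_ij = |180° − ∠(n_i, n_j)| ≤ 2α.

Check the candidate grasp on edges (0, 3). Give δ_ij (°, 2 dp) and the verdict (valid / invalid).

α = atan 0.75 = 36.87°;  2α = 73.74°
edge 0: e_0 = (+4.61, -2.27);  n_0 = (-0.4418, -0.8971)
edge 3: e_3 = (-2.65, -0.20);  n_3 = (-0.0753, +0.9972)
∠(n_0, n_3) = 149.47°
δ = |180° − 149.47°| = 30.53°
30.53° ≤ 2α = 73.74°  →  valid

δ = 30.53°, valid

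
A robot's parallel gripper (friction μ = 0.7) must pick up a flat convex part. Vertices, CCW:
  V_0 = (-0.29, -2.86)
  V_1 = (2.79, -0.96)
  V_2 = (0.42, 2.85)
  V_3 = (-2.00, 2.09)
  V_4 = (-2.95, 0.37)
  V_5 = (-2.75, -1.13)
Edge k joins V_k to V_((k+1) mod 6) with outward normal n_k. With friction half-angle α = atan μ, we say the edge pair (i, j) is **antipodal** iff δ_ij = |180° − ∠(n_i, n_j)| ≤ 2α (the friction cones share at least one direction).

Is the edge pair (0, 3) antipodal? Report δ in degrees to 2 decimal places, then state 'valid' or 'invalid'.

α = atan 0.7 = 34.99°;  2α = 69.98°
edge 0: e_0 = (+3.08, +1.90);  n_0 = (+0.5250, -0.8511)
edge 3: e_3 = (-0.95, -1.72);  n_3 = (-0.8754, +0.4835)
∠(n_0, n_3) = 150.58°
δ = |180° − 150.58°| = 29.42°
29.42° ≤ 2α = 69.98°  →  valid

δ = 29.42°, valid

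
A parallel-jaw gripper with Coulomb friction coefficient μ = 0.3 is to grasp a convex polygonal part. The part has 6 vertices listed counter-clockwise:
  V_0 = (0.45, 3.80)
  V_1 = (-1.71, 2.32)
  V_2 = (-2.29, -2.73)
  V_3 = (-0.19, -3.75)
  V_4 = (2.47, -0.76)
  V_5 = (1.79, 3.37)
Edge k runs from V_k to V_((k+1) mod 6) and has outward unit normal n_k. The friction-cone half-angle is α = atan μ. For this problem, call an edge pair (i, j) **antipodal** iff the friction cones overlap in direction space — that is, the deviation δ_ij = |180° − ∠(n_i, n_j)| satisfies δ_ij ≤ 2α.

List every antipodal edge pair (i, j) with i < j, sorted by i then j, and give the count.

count = 3; pairs: (0,3), (1,4), (2,5)

α = atan 0.3 = 16.70°;  2α = 33.40°
n_0 = (-0.5652, +0.8249)
n_1 = (-0.9935, +0.1141)
n_2 = (-0.4369, -0.8995)
n_3 = (+0.7471, -0.6647)
n_4 = (+0.9867, +0.1625)
n_5 = (+0.3055, +0.9522)
  (0,1): δ = 130.97°  ·
  (0,2): δ = 60.32°  ·
  (0,3): δ = 13.92°  ✓
  (0,4): δ = 64.93°  ·
  (0,5): δ = 127.79°  ·
  (1,2): δ = 109.35°  ·
  (1,3): δ = 35.11°  ·
  (1,4): δ = 15.90°  ✓
  (1,5): δ = 78.76°  ·
  (2,3): δ = 105.75°  ·
  (2,4): δ = 54.74°  ·
  (2,5): δ = 8.12°  ✓
  (3,4): δ = 128.99°  ·
  (3,5): δ = 66.13°  ·
  (4,5): δ = 117.14°  ·
antipodal pairs: 3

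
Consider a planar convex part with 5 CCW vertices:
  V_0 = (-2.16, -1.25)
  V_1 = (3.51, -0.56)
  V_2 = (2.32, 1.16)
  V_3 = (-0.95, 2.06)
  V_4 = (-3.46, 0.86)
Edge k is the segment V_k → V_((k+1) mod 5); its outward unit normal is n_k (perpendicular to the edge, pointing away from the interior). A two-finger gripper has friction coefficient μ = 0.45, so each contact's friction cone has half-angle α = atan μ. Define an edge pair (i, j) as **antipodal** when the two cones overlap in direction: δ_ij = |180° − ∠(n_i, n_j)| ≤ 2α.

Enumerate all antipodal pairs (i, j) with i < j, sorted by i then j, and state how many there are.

count = 4; pairs: (0,2), (0,3), (1,4), (2,4)

α = atan 0.45 = 24.23°;  2α = 48.46°
n_0 = (+0.1208, -0.9927)
n_1 = (+0.8224, +0.5690)
n_2 = (+0.2654, +0.9641)
n_3 = (-0.4313, +0.9022)
n_4 = (-0.8514, -0.5245)
  (0,1): δ = 62.26°  ·
  (0,2): δ = 22.33°  ✓
  (0,3): δ = 18.61°  ✓
  (0,4): δ = 114.70°  ·
  (1,2): δ = 140.07°  ·
  (1,3): δ = 99.13°  ·
  (1,4): δ = 3.04°  ✓
  (2,3): δ = 139.06°  ·
  (2,4): δ = 42.97°  ✓
  (3,4): δ = 83.91°  ·
antipodal pairs: 4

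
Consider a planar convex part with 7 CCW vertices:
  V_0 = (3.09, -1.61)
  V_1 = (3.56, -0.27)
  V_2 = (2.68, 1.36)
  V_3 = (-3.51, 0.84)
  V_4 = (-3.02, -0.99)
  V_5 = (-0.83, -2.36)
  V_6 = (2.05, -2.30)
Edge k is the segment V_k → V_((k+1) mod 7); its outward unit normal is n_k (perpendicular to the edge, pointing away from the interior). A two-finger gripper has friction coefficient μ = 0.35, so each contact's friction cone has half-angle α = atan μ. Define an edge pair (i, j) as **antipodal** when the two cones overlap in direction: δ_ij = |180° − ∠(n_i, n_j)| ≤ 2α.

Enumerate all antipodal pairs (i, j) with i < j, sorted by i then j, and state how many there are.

count = 6; pairs: (0,3), (1,3), (1,4), (2,4), (2,5), (2,6)

α = atan 0.35 = 19.29°;  2α = 38.58°
n_0 = (+0.9436, -0.3310)
n_1 = (+0.8800, +0.4751)
n_2 = (-0.0837, +0.9965)
n_3 = (-0.9660, -0.2586)
n_4 = (-0.5303, -0.8478)
n_5 = (+0.0208, -0.9998)
n_6 = (+0.5528, -0.8333)
  (0,1): δ = 132.31°  ·
  (0,2): δ = 65.87°  ·
  (0,3): δ = 34.32°  ✓
  (0,4): δ = 77.30°  ·
  (0,5): δ = 110.52°  ·
  (0,6): δ = 142.89°  ·
  (1,2): δ = 113.56°  ·
  (1,3): δ = 13.37°  ✓
  (1,4): δ = 29.61°  ✓
  (1,5): δ = 62.83°  ·
  (1,6): δ = 95.20°  ·
  (2,3): δ = 79.81°  ·
  (2,4): δ = 36.83°  ✓
  (2,5): δ = 3.61°  ✓
  (2,6): δ = 28.76°  ✓
  (3,4): δ = 137.02°  ·
  (3,5): δ = 103.80°  ·
  (3,6): δ = 71.43°  ·
  (4,5): δ = 146.78°  ·
  (4,6): δ = 114.41°  ·
  (5,6): δ = 147.63°  ·
antipodal pairs: 6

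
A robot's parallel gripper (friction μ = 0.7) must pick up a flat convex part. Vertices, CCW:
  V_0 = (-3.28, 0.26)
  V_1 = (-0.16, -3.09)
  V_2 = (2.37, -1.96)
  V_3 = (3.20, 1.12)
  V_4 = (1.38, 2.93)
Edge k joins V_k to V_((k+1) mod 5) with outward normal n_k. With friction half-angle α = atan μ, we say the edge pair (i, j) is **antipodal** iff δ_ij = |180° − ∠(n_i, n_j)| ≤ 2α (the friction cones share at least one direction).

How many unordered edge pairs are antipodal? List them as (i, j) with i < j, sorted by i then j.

count = 5; pairs: (0,2), (0,3), (1,3), (1,4), (2,4)

α = atan 0.7 = 34.99°;  2α = 69.98°
n_0 = (-0.7318, -0.6815)
n_1 = (+0.4078, -0.9131)
n_2 = (+0.9656, -0.2602)
n_3 = (+0.7052, +0.7091)
n_4 = (-0.4971, +0.8677)
  (0,1): δ = 108.90°  ·
  (0,2): δ = 58.05°  ✓
  (0,3): δ = 2.19°  ✓
  (0,4): δ = 76.85°  ·
  (1,2): δ = 129.15°  ·
  (1,3): δ = 68.91°  ✓
  (1,4): δ = 5.74°  ✓
  (2,3): δ = 119.76°  ·
  (2,4): δ = 45.11°  ✓
  (3,4): δ = 105.35°  ·
antipodal pairs: 5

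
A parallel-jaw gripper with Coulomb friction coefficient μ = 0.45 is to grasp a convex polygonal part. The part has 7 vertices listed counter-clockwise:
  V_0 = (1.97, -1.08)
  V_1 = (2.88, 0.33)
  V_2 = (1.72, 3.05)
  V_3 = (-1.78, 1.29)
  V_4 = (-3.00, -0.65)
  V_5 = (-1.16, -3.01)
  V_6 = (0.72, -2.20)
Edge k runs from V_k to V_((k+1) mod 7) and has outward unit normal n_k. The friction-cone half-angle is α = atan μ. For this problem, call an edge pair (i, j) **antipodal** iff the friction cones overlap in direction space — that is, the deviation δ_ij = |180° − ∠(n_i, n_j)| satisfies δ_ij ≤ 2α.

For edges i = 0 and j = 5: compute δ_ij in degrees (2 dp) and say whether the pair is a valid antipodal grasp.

δ = 146.15°, invalid

α = atan 0.45 = 24.23°;  2α = 48.46°
edge 0: e_0 = (+0.91, +1.41);  n_0 = (+0.8402, -0.5423)
edge 5: e_5 = (+1.88, +0.81);  n_5 = (+0.3957, -0.9184)
∠(n_0, n_5) = 33.85°
δ = |180° − 33.85°| = 146.15°
146.15° > 2α = 48.46°  →  invalid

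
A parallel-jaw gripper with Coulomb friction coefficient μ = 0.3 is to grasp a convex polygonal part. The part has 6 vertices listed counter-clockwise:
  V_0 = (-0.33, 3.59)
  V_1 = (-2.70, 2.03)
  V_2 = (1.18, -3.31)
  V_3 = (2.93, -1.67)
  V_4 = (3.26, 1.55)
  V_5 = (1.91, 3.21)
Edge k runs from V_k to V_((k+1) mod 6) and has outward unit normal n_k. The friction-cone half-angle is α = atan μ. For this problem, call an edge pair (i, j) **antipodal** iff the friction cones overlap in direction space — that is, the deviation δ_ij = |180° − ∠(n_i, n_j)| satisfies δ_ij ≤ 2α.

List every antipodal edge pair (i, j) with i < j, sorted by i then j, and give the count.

count = 2; pairs: (0,2), (1,4)

α = atan 0.3 = 16.70°;  2α = 33.40°
n_0 = (-0.5498, +0.8353)
n_1 = (-0.8090, -0.5878)
n_2 = (+0.6838, -0.7297)
n_3 = (+0.9948, -0.1020)
n_4 = (+0.7758, +0.6309)
n_5 = (+0.1673, +0.9859)
  (0,1): δ = 87.35°  ·
  (0,2): δ = 9.79°  ✓
  (0,3): δ = 50.79°  ·
  (0,4): δ = 95.77°  ·
  (0,5): δ = 137.02°  ·
  (1,2): δ = 82.86°  ·
  (1,3): δ = 41.85°  ·
  (1,4): δ = 3.12°  ✓
  (1,5): δ = 44.37°  ·
  (2,3): δ = 138.99°  ·
  (2,4): δ = 94.02°  ·
  (2,5): δ = 52.77°  ·
  (3,4): δ = 135.03°  ·
  (3,5): δ = 93.78°  ·
  (4,5): δ = 138.75°  ·
antipodal pairs: 2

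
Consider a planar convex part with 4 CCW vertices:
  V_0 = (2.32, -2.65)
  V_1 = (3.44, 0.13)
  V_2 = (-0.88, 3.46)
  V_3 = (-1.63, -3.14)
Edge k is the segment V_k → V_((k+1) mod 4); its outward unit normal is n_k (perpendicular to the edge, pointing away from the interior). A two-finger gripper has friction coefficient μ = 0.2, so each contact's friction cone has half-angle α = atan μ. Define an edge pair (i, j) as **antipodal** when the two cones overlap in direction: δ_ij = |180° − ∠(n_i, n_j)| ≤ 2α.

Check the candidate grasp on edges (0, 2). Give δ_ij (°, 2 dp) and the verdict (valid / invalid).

δ = 15.46°, valid

α = atan 0.2 = 11.31°;  2α = 22.62°
edge 0: e_0 = (+1.12, +2.78);  n_0 = (+0.9276, -0.3737)
edge 2: e_2 = (-0.75, -6.60);  n_2 = (-0.9936, +0.1129)
∠(n_0, n_2) = 164.54°
δ = |180° − 164.54°| = 15.46°
15.46° ≤ 2α = 22.62°  →  valid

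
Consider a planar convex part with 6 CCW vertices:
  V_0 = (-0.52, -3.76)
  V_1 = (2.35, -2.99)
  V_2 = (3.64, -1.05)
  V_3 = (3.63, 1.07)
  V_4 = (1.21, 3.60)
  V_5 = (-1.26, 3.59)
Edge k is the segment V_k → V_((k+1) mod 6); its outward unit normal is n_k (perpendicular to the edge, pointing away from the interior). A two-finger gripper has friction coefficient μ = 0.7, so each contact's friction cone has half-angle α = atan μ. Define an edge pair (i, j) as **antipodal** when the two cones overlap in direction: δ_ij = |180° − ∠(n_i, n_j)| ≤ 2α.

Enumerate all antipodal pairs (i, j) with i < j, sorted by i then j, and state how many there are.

count = 6; pairs: (0,3), (0,4), (1,4), (1,5), (2,5), (3,5)

α = atan 0.7 = 34.99°;  2α = 69.98°
n_0 = (+0.2591, -0.9658)
n_1 = (+0.8327, -0.5537)
n_2 = (+1.0000, +0.0047)
n_3 = (+0.7226, +0.6912)
n_4 = (-0.0040, +1.0000)
n_5 = (-0.9950, -0.1002)
  (0,1): δ = 138.64°  ·
  (0,2): δ = 104.75°  ·
  (0,3): δ = 61.29°  ✓
  (0,4): δ = 14.79°  ✓
  (0,5): δ = 80.73°  ·
  (1,2): δ = 146.11°  ·
  (1,3): δ = 102.65°  ·
  (1,4): δ = 56.15°  ✓
  (1,5): δ = 39.37°  ✓
  (2,3): δ = 136.54°  ·
  (2,4): δ = 90.04°  ·
  (2,5): δ = 5.48°  ✓
  (3,4): δ = 133.50°  ·
  (3,5): δ = 37.98°  ✓
  (4,5): δ = 84.48°  ·
antipodal pairs: 6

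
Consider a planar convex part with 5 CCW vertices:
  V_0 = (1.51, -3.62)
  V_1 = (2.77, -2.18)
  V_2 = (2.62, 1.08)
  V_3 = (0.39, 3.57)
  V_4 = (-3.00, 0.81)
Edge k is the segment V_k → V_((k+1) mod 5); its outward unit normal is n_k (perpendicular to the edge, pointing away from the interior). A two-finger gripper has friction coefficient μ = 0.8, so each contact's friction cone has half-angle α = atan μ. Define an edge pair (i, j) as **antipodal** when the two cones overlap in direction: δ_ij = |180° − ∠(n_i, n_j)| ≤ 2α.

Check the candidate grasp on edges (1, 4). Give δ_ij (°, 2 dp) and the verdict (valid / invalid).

α = atan 0.8 = 38.66°;  2α = 77.32°
edge 1: e_1 = (-0.15, +3.26);  n_1 = (+0.9989, +0.0460)
edge 4: e_4 = (+4.51, -4.43);  n_4 = (-0.7008, -0.7134)
∠(n_1, n_4) = 137.12°
δ = |180° − 137.12°| = 42.88°
42.88° ≤ 2α = 77.32°  →  valid

δ = 42.88°, valid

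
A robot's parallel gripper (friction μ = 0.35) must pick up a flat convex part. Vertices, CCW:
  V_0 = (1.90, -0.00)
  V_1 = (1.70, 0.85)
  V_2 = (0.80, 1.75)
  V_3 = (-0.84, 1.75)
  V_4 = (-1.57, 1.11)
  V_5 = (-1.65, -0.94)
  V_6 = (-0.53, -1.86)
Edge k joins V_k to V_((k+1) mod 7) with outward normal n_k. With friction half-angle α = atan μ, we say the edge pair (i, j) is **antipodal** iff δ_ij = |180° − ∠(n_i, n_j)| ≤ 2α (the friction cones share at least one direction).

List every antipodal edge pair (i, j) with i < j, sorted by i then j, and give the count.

α = atan 0.35 = 19.29°;  2α = 38.58°
n_0 = (+0.9734, +0.2290)
n_1 = (+0.7071, +0.7071)
n_2 = (+0.0000, +1.0000)
n_3 = (-0.6592, +0.7519)
n_4 = (-0.9992, +0.0390)
n_5 = (-0.6347, -0.7727)
n_6 = (+0.6078, -0.7941)
  (0,1): δ = 148.24°  ·
  (0,2): δ = 103.24°  ·
  (0,3): δ = 62.00°  ·
  (0,4): δ = 15.48°  ✓
  (0,5): δ = 37.36°  ✓
  (0,6): δ = 114.19°  ·
  (1,2): δ = 135.00°  ·
  (1,3): δ = 93.76°  ·
  (1,4): δ = 47.23°  ·
  (1,5): δ = 5.60°  ✓
  (1,6): δ = 82.43°  ·
  (2,3): δ = 138.76°  ·
  (2,4): δ = 92.23°  ·
  (2,5): δ = 39.40°  ·
  (2,6): δ = 37.43°  ✓
  (3,4): δ = 133.48°  ·
  (3,5): δ = 80.64°  ·
  (3,6): δ = 3.81°  ✓
  (4,5): δ = 127.17°  ·
  (4,6): δ = 50.33°  ·
  (5,6): δ = 103.17°  ·
antipodal pairs: 5

count = 5; pairs: (0,4), (0,5), (1,5), (2,6), (3,6)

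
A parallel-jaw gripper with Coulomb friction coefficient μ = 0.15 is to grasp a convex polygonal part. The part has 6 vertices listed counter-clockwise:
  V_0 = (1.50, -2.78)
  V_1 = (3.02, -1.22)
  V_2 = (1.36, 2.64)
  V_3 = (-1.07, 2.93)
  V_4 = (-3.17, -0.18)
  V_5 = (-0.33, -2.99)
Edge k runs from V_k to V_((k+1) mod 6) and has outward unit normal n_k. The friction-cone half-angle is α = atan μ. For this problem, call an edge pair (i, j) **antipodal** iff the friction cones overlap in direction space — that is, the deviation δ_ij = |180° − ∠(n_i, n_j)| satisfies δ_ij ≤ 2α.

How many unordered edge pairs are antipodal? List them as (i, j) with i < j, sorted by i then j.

α = atan 0.15 = 8.53°;  2α = 17.06°
n_0 = (+0.7162, -0.6979)
n_1 = (+0.9187, +0.3951)
n_2 = (+0.1185, +0.9930)
n_3 = (-0.8288, +0.5596)
n_4 = (-0.7033, -0.7109)
n_5 = (+0.1140, -0.9935)
  (0,1): δ = 112.47°  ·
  (0,2): δ = 52.55°  ·
  (0,3): δ = 10.23°  ✓
  (0,4): δ = 89.56°  ·
  (0,5): δ = 140.80°  ·
  (1,2): δ = 120.08°  ·
  (1,3): δ = 57.30°  ·
  (1,4): δ = 22.03°  ·
  (1,5): δ = 73.28°  ·
  (2,3): δ = 117.22°  ·
  (2,4): δ = 37.89°  ·
  (2,5): δ = 13.35°  ✓
  (3,4): δ = 100.67°  ·
  (3,5): δ = 49.42°  ·
  (4,5): δ = 128.76°  ·
antipodal pairs: 2

count = 2; pairs: (0,3), (2,5)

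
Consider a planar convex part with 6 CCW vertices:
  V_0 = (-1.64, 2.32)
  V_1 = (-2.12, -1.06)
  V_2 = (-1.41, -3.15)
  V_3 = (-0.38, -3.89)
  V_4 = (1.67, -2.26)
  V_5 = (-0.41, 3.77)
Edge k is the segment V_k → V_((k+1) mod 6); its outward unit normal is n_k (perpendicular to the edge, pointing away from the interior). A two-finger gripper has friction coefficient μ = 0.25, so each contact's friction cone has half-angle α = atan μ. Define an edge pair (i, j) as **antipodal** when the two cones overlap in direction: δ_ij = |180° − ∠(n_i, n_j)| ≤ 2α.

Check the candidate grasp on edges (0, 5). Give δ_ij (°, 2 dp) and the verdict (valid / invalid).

δ = 147.78°, invalid

α = atan 0.25 = 14.04°;  2α = 28.07°
edge 0: e_0 = (-0.48, -3.38);  n_0 = (-0.9901, +0.1406)
edge 5: e_5 = (-1.23, -1.45);  n_5 = (-0.7626, +0.6469)
∠(n_0, n_5) = 32.22°
δ = |180° − 32.22°| = 147.78°
147.78° > 2α = 28.07°  →  invalid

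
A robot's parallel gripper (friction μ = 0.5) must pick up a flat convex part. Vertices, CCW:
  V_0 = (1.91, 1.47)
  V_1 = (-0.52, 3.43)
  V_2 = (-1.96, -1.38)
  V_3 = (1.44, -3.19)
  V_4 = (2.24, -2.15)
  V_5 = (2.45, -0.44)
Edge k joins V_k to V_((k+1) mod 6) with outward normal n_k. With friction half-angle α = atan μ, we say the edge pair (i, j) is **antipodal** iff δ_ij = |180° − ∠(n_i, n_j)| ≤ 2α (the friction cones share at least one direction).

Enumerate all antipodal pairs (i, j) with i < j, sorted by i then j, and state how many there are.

count = 5; pairs: (0,2), (1,3), (1,4), (1,5), (2,5)

α = atan 0.5 = 26.57°;  2α = 53.13°
n_0 = (+0.6278, +0.7784)
n_1 = (-0.9580, +0.2868)
n_2 = (-0.4699, -0.8827)
n_3 = (+0.7926, -0.6097)
n_4 = (+0.9925, -0.1219)
n_5 = (+0.9623, +0.2721)
  (0,1): δ = 67.78°  ·
  (0,2): δ = 10.86°  ✓
  (0,3): δ = 91.32°  ·
  (0,4): δ = 121.89°  ·
  (0,5): δ = 144.68°  ·
  (1,2): δ = 101.36°  ·
  (1,3): δ = 20.90°  ✓
  (1,4): δ = 9.67°  ✓
  (1,5): δ = 32.45°  ✓
  (2,3): δ = 99.54°  ·
  (2,4): δ = 68.97°  ·
  (2,5): δ = 46.18°  ✓
  (3,4): δ = 149.43°  ·
  (3,5): δ = 126.64°  ·
  (4,5): δ = 157.21°  ·
antipodal pairs: 5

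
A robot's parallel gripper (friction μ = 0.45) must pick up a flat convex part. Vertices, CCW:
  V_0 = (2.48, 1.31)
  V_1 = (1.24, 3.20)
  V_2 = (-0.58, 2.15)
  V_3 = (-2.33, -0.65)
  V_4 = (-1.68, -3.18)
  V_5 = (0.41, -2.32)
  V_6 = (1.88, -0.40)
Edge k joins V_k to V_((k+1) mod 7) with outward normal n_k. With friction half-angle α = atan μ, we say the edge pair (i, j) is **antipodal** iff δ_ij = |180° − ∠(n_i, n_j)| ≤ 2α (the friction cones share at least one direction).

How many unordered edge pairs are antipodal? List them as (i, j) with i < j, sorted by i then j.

count = 8; pairs: (0,3), (1,4), (1,5), (1,6), (2,4), (2,5), (2,6), (3,6)

α = atan 0.45 = 24.23°;  2α = 48.46°
n_0 = (+0.8361, +0.5486)
n_1 = (-0.4997, +0.8662)
n_2 = (-0.8480, +0.5300)
n_3 = (-0.9685, -0.2488)
n_4 = (+0.3805, -0.9248)
n_5 = (+0.7940, -0.6079)
n_6 = (+0.9436, -0.3311)
  (0,1): δ = 93.29°  ·
  (0,2): δ = 65.27°  ·
  (0,3): δ = 18.86°  ✓
  (0,4): δ = 79.10°  ·
  (0,5): δ = 109.29°  ·
  (0,6): δ = 127.40°  ·
  (1,2): δ = 151.99°  ·
  (1,3): δ = 105.57°  ·
  (1,4): δ = 7.62°  ✓
  (1,5): δ = 22.58°  ✓
  (1,6): δ = 40.68°  ✓
  (2,3): δ = 133.59°  ·
  (2,4): δ = 35.63°  ✓
  (2,5): δ = 5.43°  ✓
  (2,6): δ = 12.67°  ✓
  (3,4): δ = 82.04°  ·
  (3,5): δ = 51.85°  ·
  (3,6): δ = 33.74°  ✓
  (4,5): δ = 149.80°  ·
  (4,6): δ = 131.70°  ·
  (5,6): δ = 161.90°  ·
antipodal pairs: 8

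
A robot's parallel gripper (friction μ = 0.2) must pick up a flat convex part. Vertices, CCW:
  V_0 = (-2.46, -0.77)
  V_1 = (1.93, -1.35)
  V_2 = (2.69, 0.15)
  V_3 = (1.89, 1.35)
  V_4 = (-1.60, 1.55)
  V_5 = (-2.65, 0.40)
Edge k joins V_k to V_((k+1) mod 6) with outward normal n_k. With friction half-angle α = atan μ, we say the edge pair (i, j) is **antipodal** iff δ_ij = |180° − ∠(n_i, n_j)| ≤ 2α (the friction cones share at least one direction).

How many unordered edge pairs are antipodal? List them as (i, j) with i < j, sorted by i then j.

α = atan 0.2 = 11.31°;  2α = 22.62°
n_0 = (-0.1310, -0.9914)
n_1 = (+0.8920, -0.4520)
n_2 = (+0.8321, +0.5547)
n_3 = (+0.0572, +0.9984)
n_4 = (-0.7385, +0.6743)
n_5 = (-0.9871, -0.1603)
  (0,1): δ = 109.34°  ·
  (0,2): δ = 48.78°  ·
  (0,3): δ = 4.25°  ✓
  (0,4): δ = 55.13°  ·
  (0,5): δ = 106.75°  ·
  (1,2): δ = 119.44°  ·
  (1,3): δ = 66.41°  ·
  (1,4): δ = 15.53°  ✓
  (1,5): δ = 36.09°  ·
  (2,3): δ = 126.97°  ·
  (2,4): δ = 76.09°  ·
  (2,5): δ = 24.47°  ·
  (3,4): δ = 129.12°  ·
  (3,5): δ = 77.50°  ·
  (4,5): δ = 128.38°  ·
antipodal pairs: 2

count = 2; pairs: (0,3), (1,4)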